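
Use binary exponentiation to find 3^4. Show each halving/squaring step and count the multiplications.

Computing 3^4 by squaring (build up from 3^1; each line after the first costs one multiplication):

3^1 = 3
3^2 = (3^1)^2 = 3^2 = 9
3^4 = (3^2)^2 = 9^2 = 81

Result: 81
Multiplications needed: 2 (2 lines after 3^1)

3^4 = 81. Using exponentiation by squaring, this requires 2 multiplications. The key idea: if the exponent is even, square the half-power; if odd, multiply by the base once.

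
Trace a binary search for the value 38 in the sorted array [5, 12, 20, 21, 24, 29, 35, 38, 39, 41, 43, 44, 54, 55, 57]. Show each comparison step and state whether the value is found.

Binary search for 38 in [5, 12, 20, 21, 24, 29, 35, 38, 39, 41, 43, 44, 54, 55, 57]:

lo=0, hi=14, mid=7, arr[mid]=38 -> Found target at index 7!

Binary search finds 38 at index 7 after 1 comparisons. The search repeatedly halves the search space by comparing with the middle element.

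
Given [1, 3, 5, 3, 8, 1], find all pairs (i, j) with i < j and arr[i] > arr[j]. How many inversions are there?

Finding inversions in [1, 3, 5, 3, 8, 1]:

(1, 5): arr[1]=3 > arr[5]=1
(2, 3): arr[2]=5 > arr[3]=3
(2, 5): arr[2]=5 > arr[5]=1
(3, 5): arr[3]=3 > arr[5]=1
(4, 5): arr[4]=8 > arr[5]=1

Total inversions: 5

The array has 5 inversion(s): (1,5), (2,3), (2,5), (3,5), (4,5). Each pair (i,j) satisfies i < j and arr[i] > arr[j].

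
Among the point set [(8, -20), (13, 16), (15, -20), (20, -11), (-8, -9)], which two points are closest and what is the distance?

Computing all pairwise distances among 5 points:

d((8, -20), (13, 16)) = 36.3456
d((8, -20), (15, -20)) = 7.0 <-- minimum
d((8, -20), (20, -11)) = 15.0
d((8, -20), (-8, -9)) = 19.4165
d((13, 16), (15, -20)) = 36.0555
d((13, 16), (20, -11)) = 27.8927
d((13, 16), (-8, -9)) = 32.6497
d((15, -20), (20, -11)) = 10.2956
d((15, -20), (-8, -9)) = 25.4951
d((20, -11), (-8, -9)) = 28.0713

Closest pair: (8, -20) and (15, -20) with distance 7.0

The closest pair is (8, -20) and (15, -20) with Euclidean distance 7.0. For 5 points, brute-force pairwise comparison is shown above. For large n, the divide-and-conquer algorithm (sort by x, recurse on halves, check the dividing strip) achieves O(n log n).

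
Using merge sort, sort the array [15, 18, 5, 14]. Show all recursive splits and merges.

Merge sort trace:

Split: [15, 18, 5, 14] -> [15, 18] and [5, 14]
  Split: [15, 18] -> [15] and [18]
  Merge: [15] + [18] -> [15, 18]
  Split: [5, 14] -> [5] and [14]
  Merge: [5] + [14] -> [5, 14]
Merge: [15, 18] + [5, 14] -> [5, 14, 15, 18]

Final sorted array: [5, 14, 15, 18]

The merge sort proceeds by recursively splitting the array and merging sorted halves.
After all merges, the sorted array is [5, 14, 15, 18].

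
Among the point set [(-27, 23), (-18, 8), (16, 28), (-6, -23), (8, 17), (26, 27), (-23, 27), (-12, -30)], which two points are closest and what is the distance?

Computing all pairwise distances among 8 points:

d((-27, 23), (-18, 8)) = 17.4929
d((-27, 23), (16, 28)) = 43.2897
d((-27, 23), (-6, -23)) = 50.5668
d((-27, 23), (8, 17)) = 35.5106
d((-27, 23), (26, 27)) = 53.1507
d((-27, 23), (-23, 27)) = 5.6569 <-- minimum
d((-27, 23), (-12, -30)) = 55.0818
d((-18, 8), (16, 28)) = 39.4462
d((-18, 8), (-6, -23)) = 33.2415
d((-18, 8), (8, 17)) = 27.5136
d((-18, 8), (26, 27)) = 47.927
d((-18, 8), (-23, 27)) = 19.6469
d((-18, 8), (-12, -30)) = 38.4708
d((16, 28), (-6, -23)) = 55.5428
d((16, 28), (8, 17)) = 13.6015
d((16, 28), (26, 27)) = 10.0499
d((16, 28), (-23, 27)) = 39.0128
d((16, 28), (-12, -30)) = 64.405
d((-6, -23), (8, 17)) = 42.3792
d((-6, -23), (26, 27)) = 59.3633
d((-6, -23), (-23, 27)) = 52.811
d((-6, -23), (-12, -30)) = 9.2195
d((8, 17), (26, 27)) = 20.5913
d((8, 17), (-23, 27)) = 32.573
d((8, 17), (-12, -30)) = 51.0784
d((26, 27), (-23, 27)) = 49.0
d((26, 27), (-12, -30)) = 68.5055
d((-23, 27), (-12, -30)) = 58.0517

Closest pair: (-27, 23) and (-23, 27) with distance 5.6569

The closest pair is (-27, 23) and (-23, 27) with Euclidean distance 5.6569. For 8 points, brute-force pairwise comparison is shown above. For large n, the divide-and-conquer algorithm (sort by x, recurse on halves, check the dividing strip) achieves O(n log n).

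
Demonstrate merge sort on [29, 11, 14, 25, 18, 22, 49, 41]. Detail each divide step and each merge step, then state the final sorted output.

Merge sort trace:

Split: [29, 11, 14, 25, 18, 22, 49, 41] -> [29, 11, 14, 25] and [18, 22, 49, 41]
  Split: [29, 11, 14, 25] -> [29, 11] and [14, 25]
    Split: [29, 11] -> [29] and [11]
    Merge: [29] + [11] -> [11, 29]
    Split: [14, 25] -> [14] and [25]
    Merge: [14] + [25] -> [14, 25]
  Merge: [11, 29] + [14, 25] -> [11, 14, 25, 29]
  Split: [18, 22, 49, 41] -> [18, 22] and [49, 41]
    Split: [18, 22] -> [18] and [22]
    Merge: [18] + [22] -> [18, 22]
    Split: [49, 41] -> [49] and [41]
    Merge: [49] + [41] -> [41, 49]
  Merge: [18, 22] + [41, 49] -> [18, 22, 41, 49]
Merge: [11, 14, 25, 29] + [18, 22, 41, 49] -> [11, 14, 18, 22, 25, 29, 41, 49]

Final sorted array: [11, 14, 18, 22, 25, 29, 41, 49]

The merge sort proceeds by recursively splitting the array and merging sorted halves.
After all merges, the sorted array is [11, 14, 18, 22, 25, 29, 41, 49].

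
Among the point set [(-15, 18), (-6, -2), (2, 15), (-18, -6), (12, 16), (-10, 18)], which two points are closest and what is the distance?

Computing all pairwise distances among 6 points:

d((-15, 18), (-6, -2)) = 21.9317
d((-15, 18), (2, 15)) = 17.2627
d((-15, 18), (-18, -6)) = 24.1868
d((-15, 18), (12, 16)) = 27.074
d((-15, 18), (-10, 18)) = 5.0 <-- minimum
d((-6, -2), (2, 15)) = 18.7883
d((-6, -2), (-18, -6)) = 12.6491
d((-6, -2), (12, 16)) = 25.4558
d((-6, -2), (-10, 18)) = 20.3961
d((2, 15), (-18, -6)) = 29.0
d((2, 15), (12, 16)) = 10.0499
d((2, 15), (-10, 18)) = 12.3693
d((-18, -6), (12, 16)) = 37.2022
d((-18, -6), (-10, 18)) = 25.2982
d((12, 16), (-10, 18)) = 22.0907

Closest pair: (-15, 18) and (-10, 18) with distance 5.0

The closest pair is (-15, 18) and (-10, 18) with Euclidean distance 5.0. For 6 points, brute-force pairwise comparison is shown above. For large n, the divide-and-conquer algorithm (sort by x, recurse on halves, check the dividing strip) achieves O(n log n).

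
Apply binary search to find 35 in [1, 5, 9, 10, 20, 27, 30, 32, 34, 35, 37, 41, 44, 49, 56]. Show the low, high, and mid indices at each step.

Binary search for 35 in [1, 5, 9, 10, 20, 27, 30, 32, 34, 35, 37, 41, 44, 49, 56]:

lo=0, hi=14, mid=7, arr[mid]=32 -> 32 < 35, search right half
lo=8, hi=14, mid=11, arr[mid]=41 -> 41 > 35, search left half
lo=8, hi=10, mid=9, arr[mid]=35 -> Found target at index 9!

Binary search finds 35 at index 9 after 3 comparisons. The search repeatedly halves the search space by comparing with the middle element.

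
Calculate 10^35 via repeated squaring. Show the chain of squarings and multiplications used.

Computing 10^35 by squaring (build up from 10^1; each line after the first costs one multiplication):

10^1 = 10
10^2 = (10^1)^2 = 10^2 = 100
10^4 = (10^2)^2 = 100^2 = 10000
10^8 = (10^4)^2 = 10000^2 = 100000000
10^16 = (10^8)^2 = 100000000^2 = 10000000000000000
10^17 = 10 * 10^16 = 10 * 10000000000000000 = 100000000000000000
10^34 = (10^17)^2 = 100000000000000000^2 = 10000000000000000000000000000000000
10^35 = 10 * 10^34 = 10 * 10000000000000000000000000000000000 = 100000000000000000000000000000000000

Result: 100000000000000000000000000000000000
Multiplications needed: 7 (7 lines after 10^1)

10^35 = 100000000000000000000000000000000000. Using exponentiation by squaring, this requires 7 multiplications. The key idea: if the exponent is even, square the half-power; if odd, multiply by the base once.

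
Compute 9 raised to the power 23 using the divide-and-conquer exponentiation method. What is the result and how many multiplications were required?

Computing 9^23 by squaring (build up from 9^1; each line after the first costs one multiplication):

9^1 = 9
9^2 = (9^1)^2 = 9^2 = 81
9^4 = (9^2)^2 = 81^2 = 6561
9^5 = 9 * 9^4 = 9 * 6561 = 59049
9^10 = (9^5)^2 = 59049^2 = 3486784401
9^11 = 9 * 9^10 = 9 * 3486784401 = 31381059609
9^22 = (9^11)^2 = 31381059609^2 = 984770902183611232881
9^23 = 9 * 9^22 = 9 * 984770902183611232881 = 8862938119652501095929

Result: 8862938119652501095929
Multiplications needed: 7 (7 lines after 9^1)

9^23 = 8862938119652501095929. Using exponentiation by squaring, this requires 7 multiplications. The key idea: if the exponent is even, square the half-power; if odd, multiply by the base once.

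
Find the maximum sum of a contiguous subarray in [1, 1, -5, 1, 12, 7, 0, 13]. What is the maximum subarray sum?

Using Kadane's algorithm on [1, 1, -5, 1, 12, 7, 0, 13]:

Scanning through the array:
Position 1 (value 1): max_ending_here = 2, max_so_far = 2
Position 2 (value -5): max_ending_here = -3, max_so_far = 2
Position 3 (value 1): max_ending_here = 1, max_so_far = 2
Position 4 (value 12): max_ending_here = 13, max_so_far = 13
Position 5 (value 7): max_ending_here = 20, max_so_far = 20
Position 6 (value 0): max_ending_here = 20, max_so_far = 20
Position 7 (value 13): max_ending_here = 33, max_so_far = 33

Maximum subarray: [1, 12, 7, 0, 13]
Maximum sum: 33

The maximum subarray is [1, 12, 7, 0, 13] with sum 33. This subarray runs from index 3 to index 7.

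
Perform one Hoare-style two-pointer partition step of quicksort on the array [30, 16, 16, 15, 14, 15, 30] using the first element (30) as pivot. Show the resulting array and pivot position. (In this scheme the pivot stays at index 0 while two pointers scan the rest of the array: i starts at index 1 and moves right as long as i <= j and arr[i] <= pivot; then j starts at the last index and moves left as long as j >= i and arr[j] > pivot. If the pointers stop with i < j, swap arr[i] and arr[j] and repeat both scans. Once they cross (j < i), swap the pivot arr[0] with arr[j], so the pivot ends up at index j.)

Hoare-style two-pointer partition with pivot = 30:

Initial array: [30, 16, 16, 15, 14, 15, 30]

Pointers start at i = 1, j = 6.
i ends at 7, j ends at 6: the pointers have crossed (j < i), so scanning stops.

Swap pivot arr[0] with arr[6] to place pivot at position 6: [30, 16, 16, 15, 14, 15, 30]
Pivot position: 6

After partitioning with pivot 30, the array becomes [30, 16, 16, 15, 14, 15, 30]. The pivot is placed at index 6. All elements to the left of the pivot are <= 30, and all elements to the right are > 30.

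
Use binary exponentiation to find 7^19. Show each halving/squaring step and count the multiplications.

Computing 7^19 by squaring (build up from 7^1; each line after the first costs one multiplication):

7^1 = 7
7^2 = (7^1)^2 = 7^2 = 49
7^4 = (7^2)^2 = 49^2 = 2401
7^8 = (7^4)^2 = 2401^2 = 5764801
7^9 = 7 * 7^8 = 7 * 5764801 = 40353607
7^18 = (7^9)^2 = 40353607^2 = 1628413597910449
7^19 = 7 * 7^18 = 7 * 1628413597910449 = 11398895185373143

Result: 11398895185373143
Multiplications needed: 6 (6 lines after 7^1)

7^19 = 11398895185373143. Using exponentiation by squaring, this requires 6 multiplications. The key idea: if the exponent is even, square the half-power; if odd, multiply by the base once.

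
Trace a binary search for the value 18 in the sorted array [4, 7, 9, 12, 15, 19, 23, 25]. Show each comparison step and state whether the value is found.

Binary search for 18 in [4, 7, 9, 12, 15, 19, 23, 25]:

lo=0, hi=7, mid=3, arr[mid]=12 -> 12 < 18, search right half
lo=4, hi=7, mid=5, arr[mid]=19 -> 19 > 18, search left half
lo=4, hi=4, mid=4, arr[mid]=15 -> 15 < 18, search right half
lo=5 > hi=4, target 18 not found

Binary search determines that 18 is not in the array after 3 comparisons. The search space was exhausted without finding the target.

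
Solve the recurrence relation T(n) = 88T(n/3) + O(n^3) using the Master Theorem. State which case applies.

Master Theorem for T(n) = 88T(n/3) + O(n^3):

a = 88, b = 3, c = 3
log_b(a) = log_3(88) = 4.0754

Case 1: c = 3 < log_3(88) = 4.0754
T(n) = O(n^(log_3 88))

For T(n) = 88T(n/3) + O(n^3): log_3(88) = 4.0754. This is Case 1 of the Master Theorem (c < log_b(a), work dominated by leaves), giving O(n^(log_3 88)).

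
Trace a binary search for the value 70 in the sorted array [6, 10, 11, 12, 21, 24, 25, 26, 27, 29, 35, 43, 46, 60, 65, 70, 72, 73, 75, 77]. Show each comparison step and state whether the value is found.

Binary search for 70 in [6, 10, 11, 12, 21, 24, 25, 26, 27, 29, 35, 43, 46, 60, 65, 70, 72, 73, 75, 77]:

lo=0, hi=19, mid=9, arr[mid]=29 -> 29 < 70, search right half
lo=10, hi=19, mid=14, arr[mid]=65 -> 65 < 70, search right half
lo=15, hi=19, mid=17, arr[mid]=73 -> 73 > 70, search left half
lo=15, hi=16, mid=15, arr[mid]=70 -> Found target at index 15!

Binary search finds 70 at index 15 after 4 comparisons. The search repeatedly halves the search space by comparing with the middle element.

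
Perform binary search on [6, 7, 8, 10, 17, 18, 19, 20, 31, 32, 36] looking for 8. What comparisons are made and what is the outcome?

Binary search for 8 in [6, 7, 8, 10, 17, 18, 19, 20, 31, 32, 36]:

lo=0, hi=10, mid=5, arr[mid]=18 -> 18 > 8, search left half
lo=0, hi=4, mid=2, arr[mid]=8 -> Found target at index 2!

Binary search finds 8 at index 2 after 2 comparisons. The search repeatedly halves the search space by comparing with the middle element.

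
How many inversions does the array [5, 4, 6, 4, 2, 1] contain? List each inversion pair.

Finding inversions in [5, 4, 6, 4, 2, 1]:

(0, 1): arr[0]=5 > arr[1]=4
(0, 3): arr[0]=5 > arr[3]=4
(0, 4): arr[0]=5 > arr[4]=2
(0, 5): arr[0]=5 > arr[5]=1
(1, 4): arr[1]=4 > arr[4]=2
(1, 5): arr[1]=4 > arr[5]=1
(2, 3): arr[2]=6 > arr[3]=4
(2, 4): arr[2]=6 > arr[4]=2
(2, 5): arr[2]=6 > arr[5]=1
(3, 4): arr[3]=4 > arr[4]=2
(3, 5): arr[3]=4 > arr[5]=1
(4, 5): arr[4]=2 > arr[5]=1

Total inversions: 12

The array has 12 inversion(s): (0,1), (0,3), (0,4), (0,5), (1,4), (1,5), (2,3), (2,4), (2,5), (3,4), (3,5), (4,5). Each pair (i,j) satisfies i < j and arr[i] > arr[j].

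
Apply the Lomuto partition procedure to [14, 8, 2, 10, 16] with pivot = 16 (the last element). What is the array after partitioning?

Lomuto partition with pivot = 16:

Initial array: [14, 8, 2, 10, 16]

arr[0]=14 <= 16: swap with position 0, array becomes [14, 8, 2, 10, 16]
arr[1]=8 <= 16: swap with position 1, array becomes [14, 8, 2, 10, 16]
arr[2]=2 <= 16: swap with position 2, array becomes [14, 8, 2, 10, 16]
arr[3]=10 <= 16: swap with position 3, array becomes [14, 8, 2, 10, 16]

Place pivot at position 4: [14, 8, 2, 10, 16]
Pivot position: 4

After partitioning with pivot 16, the array becomes [14, 8, 2, 10, 16]. The pivot is placed at index 4. All elements to the left of the pivot are <= 16, and all elements to the right are > 16.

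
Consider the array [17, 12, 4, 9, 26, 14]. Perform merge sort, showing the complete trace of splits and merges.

Merge sort trace:

Split: [17, 12, 4, 9, 26, 14] -> [17, 12, 4] and [9, 26, 14]
  Split: [17, 12, 4] -> [17] and [12, 4]
    Split: [12, 4] -> [12] and [4]
    Merge: [12] + [4] -> [4, 12]
  Merge: [17] + [4, 12] -> [4, 12, 17]
  Split: [9, 26, 14] -> [9] and [26, 14]
    Split: [26, 14] -> [26] and [14]
    Merge: [26] + [14] -> [14, 26]
  Merge: [9] + [14, 26] -> [9, 14, 26]
Merge: [4, 12, 17] + [9, 14, 26] -> [4, 9, 12, 14, 17, 26]

Final sorted array: [4, 9, 12, 14, 17, 26]

The merge sort proceeds by recursively splitting the array and merging sorted halves.
After all merges, the sorted array is [4, 9, 12, 14, 17, 26].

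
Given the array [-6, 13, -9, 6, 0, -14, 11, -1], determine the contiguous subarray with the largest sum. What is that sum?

Using Kadane's algorithm on [-6, 13, -9, 6, 0, -14, 11, -1]:

Scanning through the array:
Position 1 (value 13): max_ending_here = 13, max_so_far = 13
Position 2 (value -9): max_ending_here = 4, max_so_far = 13
Position 3 (value 6): max_ending_here = 10, max_so_far = 13
Position 4 (value 0): max_ending_here = 10, max_so_far = 13
Position 5 (value -14): max_ending_here = -4, max_so_far = 13
Position 6 (value 11): max_ending_here = 11, max_so_far = 13
Position 7 (value -1): max_ending_here = 10, max_so_far = 13

Maximum subarray: [13]
Maximum sum: 13

The maximum subarray is [13] with sum 13. This subarray runs from index 1 to index 1.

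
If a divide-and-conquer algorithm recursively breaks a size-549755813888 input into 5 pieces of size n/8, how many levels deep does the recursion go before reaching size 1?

For divide and conquer with division factor 8:

Problem sizes at each level:
Level 0: 549755813888
Level 1: 68719476736
Level 2: 8589934592
Level 3: 1073741824
Level 4: 134217728
Level 5: 16777216
Level 6: 2097152
Level 7: 262144
Level 8: 32768
Level 9: 4096
Level 10: 512
Level 11: 64
Level 12: 8
Level 13: 1

The root is level 0 and the size-1 base case is level 13 (the tree spans levels 0 through 13, i.e. 14 levels counting the root), so the depth is the number of divisions: log_8(549755813888) = 13

The recursion tree depth is log_8(549755813888) = 13. At each level, the problem size is divided by 8, so it takes 13 divisions to reduce to a base case of size 1. The algorithm makes 5 recursive calls at each level.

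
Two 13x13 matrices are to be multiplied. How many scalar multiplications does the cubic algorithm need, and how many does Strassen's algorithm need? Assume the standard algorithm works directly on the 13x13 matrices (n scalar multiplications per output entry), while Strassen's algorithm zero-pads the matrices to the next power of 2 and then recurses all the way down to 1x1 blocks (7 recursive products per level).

Matrix multiplication for 13x13 matrices:

Strassen's algorithm requires power-of-2 dimensions. Pad 13x13 to 16x16 (next power of 2).

Standard algorithm: 13^3 = 2197 multiplications
Strassen's algorithm: 7^(log2(16)) = 7^4 = 2401 multiplications
Difference: 2197 - 2401 = -204 (Strassen uses MORE here due to padding overhead — for small or just-over-power-of-2 n, padding can outweigh the per-level savings)

Standard: 2197 multiplications (13^3). Strassen: 2401 multiplications (7^4, after padding to 16x16). Strassen reduces 8 recursive multiplications to 7 at each level.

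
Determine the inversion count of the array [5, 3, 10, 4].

Finding inversions in [5, 3, 10, 4]:

(0, 1): arr[0]=5 > arr[1]=3
(0, 3): arr[0]=5 > arr[3]=4
(2, 3): arr[2]=10 > arr[3]=4

Total inversions: 3

The array has 3 inversion(s): (0,1), (0,3), (2,3). Each pair (i,j) satisfies i < j and arr[i] > arr[j].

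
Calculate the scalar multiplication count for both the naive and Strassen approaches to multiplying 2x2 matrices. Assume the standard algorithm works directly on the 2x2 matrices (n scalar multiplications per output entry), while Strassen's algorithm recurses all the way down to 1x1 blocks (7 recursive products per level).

Matrix multiplication for 2x2 matrices:

Standard algorithm: 2^3 = 8 multiplications
Strassen's algorithm: 7^(log2(2)) = 7^1 = 7 multiplications
Savings: 8 - 7 = 1 multiplications

Standard: 8 multiplications (2^3). Strassen: 7 multiplications (7^1). Strassen reduces 8 recursive multiplications to 7 at each level.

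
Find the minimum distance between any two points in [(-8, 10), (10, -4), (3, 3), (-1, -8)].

Computing all pairwise distances among 4 points:

d((-8, 10), (10, -4)) = 22.8035
d((-8, 10), (3, 3)) = 13.0384
d((-8, 10), (-1, -8)) = 19.3132
d((10, -4), (3, 3)) = 9.8995 <-- minimum
d((10, -4), (-1, -8)) = 11.7047
d((3, 3), (-1, -8)) = 11.7047

Closest pair: (10, -4) and (3, 3) with distance 9.8995

The closest pair is (10, -4) and (3, 3) with Euclidean distance 9.8995. For 4 points, brute-force pairwise comparison is shown above. For large n, the divide-and-conquer algorithm (sort by x, recurse on halves, check the dividing strip) achieves O(n log n).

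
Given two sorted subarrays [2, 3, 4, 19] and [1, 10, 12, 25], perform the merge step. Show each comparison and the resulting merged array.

Merging process:

Compare 2 vs 1: take 1 from right. Merged: [1]
Compare 2 vs 10: take 2 from left. Merged: [1, 2]
Compare 3 vs 10: take 3 from left. Merged: [1, 2, 3]
Compare 4 vs 10: take 4 from left. Merged: [1, 2, 3, 4]
Compare 19 vs 10: take 10 from right. Merged: [1, 2, 3, 4, 10]
Compare 19 vs 12: take 12 from right. Merged: [1, 2, 3, 4, 10, 12]
Compare 19 vs 25: take 19 from left. Merged: [1, 2, 3, 4, 10, 12, 19]
Append remaining from right: [25]. Merged: [1, 2, 3, 4, 10, 12, 19, 25]

Final merged array: [1, 2, 3, 4, 10, 12, 19, 25]
Total comparisons: 7

The merged array is [1, 2, 3, 4, 10, 12, 19, 25], requiring 7 comparisons. The merge step runs in O(n) time where n is the total number of elements.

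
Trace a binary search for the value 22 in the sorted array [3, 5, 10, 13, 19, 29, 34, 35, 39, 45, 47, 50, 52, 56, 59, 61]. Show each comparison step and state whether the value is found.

Binary search for 22 in [3, 5, 10, 13, 19, 29, 34, 35, 39, 45, 47, 50, 52, 56, 59, 61]:

lo=0, hi=15, mid=7, arr[mid]=35 -> 35 > 22, search left half
lo=0, hi=6, mid=3, arr[mid]=13 -> 13 < 22, search right half
lo=4, hi=6, mid=5, arr[mid]=29 -> 29 > 22, search left half
lo=4, hi=4, mid=4, arr[mid]=19 -> 19 < 22, search right half
lo=5 > hi=4, target 22 not found

Binary search determines that 22 is not in the array after 4 comparisons. The search space was exhausted without finding the target.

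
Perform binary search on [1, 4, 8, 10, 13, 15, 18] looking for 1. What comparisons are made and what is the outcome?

Binary search for 1 in [1, 4, 8, 10, 13, 15, 18]:

lo=0, hi=6, mid=3, arr[mid]=10 -> 10 > 1, search left half
lo=0, hi=2, mid=1, arr[mid]=4 -> 4 > 1, search left half
lo=0, hi=0, mid=0, arr[mid]=1 -> Found target at index 0!

Binary search finds 1 at index 0 after 3 comparisons. The search repeatedly halves the search space by comparing with the middle element.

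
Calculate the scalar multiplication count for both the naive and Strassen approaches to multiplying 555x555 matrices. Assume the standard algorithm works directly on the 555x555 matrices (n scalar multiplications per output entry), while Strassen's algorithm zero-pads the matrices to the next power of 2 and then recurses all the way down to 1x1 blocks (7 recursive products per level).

Matrix multiplication for 555x555 matrices:

Strassen's algorithm requires power-of-2 dimensions. Pad 555x555 to 1024x1024 (next power of 2).

Standard algorithm: 555^3 = 170953875 multiplications
Strassen's algorithm: 7^(log2(1024)) = 7^10 = 282475249 multiplications
Difference: 170953875 - 282475249 = -111521374 (Strassen uses MORE here due to padding overhead — for small or just-over-power-of-2 n, padding can outweigh the per-level savings)

Standard: 170953875 multiplications (555^3). Strassen: 282475249 multiplications (7^10, after padding to 1024x1024). Strassen reduces 8 recursive multiplications to 7 at each level.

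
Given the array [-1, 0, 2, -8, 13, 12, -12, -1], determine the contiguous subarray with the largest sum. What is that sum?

Using Kadane's algorithm on [-1, 0, 2, -8, 13, 12, -12, -1]:

Scanning through the array:
Position 1 (value 0): max_ending_here = 0, max_so_far = 0
Position 2 (value 2): max_ending_here = 2, max_so_far = 2
Position 3 (value -8): max_ending_here = -6, max_so_far = 2
Position 4 (value 13): max_ending_here = 13, max_so_far = 13
Position 5 (value 12): max_ending_here = 25, max_so_far = 25
Position 6 (value -12): max_ending_here = 13, max_so_far = 25
Position 7 (value -1): max_ending_here = 12, max_so_far = 25

Maximum subarray: [13, 12]
Maximum sum: 25

The maximum subarray is [13, 12] with sum 25. This subarray runs from index 4 to index 5.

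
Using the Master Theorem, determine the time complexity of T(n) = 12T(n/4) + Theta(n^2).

Master Theorem for T(n) = 12T(n/4) + O(n^2):

a = 12, b = 4, c = 2
log_b(a) = log_4(12) = 1.7925

Case 3: c = 2 > log_4(12) = 1.7925
T(n) = O(n^2) = O(n^2)

For T(n) = 12T(n/4) + O(n^2): log_4(12) = 1.7925. This is Case 3 of the Master Theorem (c > log_b(a), work dominated by root), giving O(n^2).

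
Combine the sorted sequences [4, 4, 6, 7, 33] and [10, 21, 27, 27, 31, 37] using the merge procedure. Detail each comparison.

Merging process:

Compare 4 vs 10: take 4 from left. Merged: [4]
Compare 4 vs 10: take 4 from left. Merged: [4, 4]
Compare 6 vs 10: take 6 from left. Merged: [4, 4, 6]
Compare 7 vs 10: take 7 from left. Merged: [4, 4, 6, 7]
Compare 33 vs 10: take 10 from right. Merged: [4, 4, 6, 7, 10]
Compare 33 vs 21: take 21 from right. Merged: [4, 4, 6, 7, 10, 21]
Compare 33 vs 27: take 27 from right. Merged: [4, 4, 6, 7, 10, 21, 27]
Compare 33 vs 27: take 27 from right. Merged: [4, 4, 6, 7, 10, 21, 27, 27]
Compare 33 vs 31: take 31 from right. Merged: [4, 4, 6, 7, 10, 21, 27, 27, 31]
Compare 33 vs 37: take 33 from left. Merged: [4, 4, 6, 7, 10, 21, 27, 27, 31, 33]
Append remaining from right: [37]. Merged: [4, 4, 6, 7, 10, 21, 27, 27, 31, 33, 37]

Final merged array: [4, 4, 6, 7, 10, 21, 27, 27, 31, 33, 37]
Total comparisons: 10

The merged array is [4, 4, 6, 7, 10, 21, 27, 27, 31, 33, 37], requiring 10 comparisons. The merge step runs in O(n) time where n is the total number of elements.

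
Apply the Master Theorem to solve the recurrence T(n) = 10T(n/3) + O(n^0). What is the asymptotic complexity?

Master Theorem for T(n) = 10T(n/3) + O(n^0):

a = 10, b = 3, c = 0
log_b(a) = log_3(10) = 2.0959

Case 1: c = 0 < log_3(10) = 2.0959
T(n) = O(n^(log_3 10))

For T(n) = 10T(n/3) + O(n^0): log_3(10) = 2.0959. This is Case 1 of the Master Theorem (c < log_b(a), work dominated by leaves), giving O(n^(log_3 10)).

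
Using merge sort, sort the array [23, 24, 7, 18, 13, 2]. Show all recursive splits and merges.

Merge sort trace:

Split: [23, 24, 7, 18, 13, 2] -> [23, 24, 7] and [18, 13, 2]
  Split: [23, 24, 7] -> [23] and [24, 7]
    Split: [24, 7] -> [24] and [7]
    Merge: [24] + [7] -> [7, 24]
  Merge: [23] + [7, 24] -> [7, 23, 24]
  Split: [18, 13, 2] -> [18] and [13, 2]
    Split: [13, 2] -> [13] and [2]
    Merge: [13] + [2] -> [2, 13]
  Merge: [18] + [2, 13] -> [2, 13, 18]
Merge: [7, 23, 24] + [2, 13, 18] -> [2, 7, 13, 18, 23, 24]

Final sorted array: [2, 7, 13, 18, 23, 24]

The merge sort proceeds by recursively splitting the array and merging sorted halves.
After all merges, the sorted array is [2, 7, 13, 18, 23, 24].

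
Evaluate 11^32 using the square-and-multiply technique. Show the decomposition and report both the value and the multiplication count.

Computing 11^32 by squaring (build up from 11^1; each line after the first costs one multiplication):

11^1 = 11
11^2 = (11^1)^2 = 11^2 = 121
11^4 = (11^2)^2 = 121^2 = 14641
11^8 = (11^4)^2 = 14641^2 = 214358881
11^16 = (11^8)^2 = 214358881^2 = 45949729863572161
11^32 = (11^16)^2 = 45949729863572161^2 = 2111377674535255285545615254209921

Result: 2111377674535255285545615254209921
Multiplications needed: 5 (5 lines after 11^1)

11^32 = 2111377674535255285545615254209921. Using exponentiation by squaring, this requires 5 multiplications. The key idea: if the exponent is even, square the half-power; if odd, multiply by the base once.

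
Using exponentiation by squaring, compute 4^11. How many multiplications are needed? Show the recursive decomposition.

Computing 4^11 by squaring (build up from 4^1; each line after the first costs one multiplication):

4^1 = 4
4^2 = (4^1)^2 = 4^2 = 16
4^4 = (4^2)^2 = 16^2 = 256
4^5 = 4 * 4^4 = 4 * 256 = 1024
4^10 = (4^5)^2 = 1024^2 = 1048576
4^11 = 4 * 4^10 = 4 * 1048576 = 4194304

Result: 4194304
Multiplications needed: 5 (5 lines after 4^1)

4^11 = 4194304. Using exponentiation by squaring, this requires 5 multiplications. The key idea: if the exponent is even, square the half-power; if odd, multiply by the base once.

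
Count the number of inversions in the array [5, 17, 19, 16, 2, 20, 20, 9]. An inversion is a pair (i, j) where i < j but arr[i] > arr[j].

Finding inversions in [5, 17, 19, 16, 2, 20, 20, 9]:

(0, 4): arr[0]=5 > arr[4]=2
(1, 3): arr[1]=17 > arr[3]=16
(1, 4): arr[1]=17 > arr[4]=2
(1, 7): arr[1]=17 > arr[7]=9
(2, 3): arr[2]=19 > arr[3]=16
(2, 4): arr[2]=19 > arr[4]=2
(2, 7): arr[2]=19 > arr[7]=9
(3, 4): arr[3]=16 > arr[4]=2
(3, 7): arr[3]=16 > arr[7]=9
(5, 7): arr[5]=20 > arr[7]=9
(6, 7): arr[6]=20 > arr[7]=9

Total inversions: 11

The array has 11 inversion(s): (0,4), (1,3), (1,4), (1,7), (2,3), (2,4), (2,7), (3,4), (3,7), (5,7), (6,7). Each pair (i,j) satisfies i < j and arr[i] > arr[j].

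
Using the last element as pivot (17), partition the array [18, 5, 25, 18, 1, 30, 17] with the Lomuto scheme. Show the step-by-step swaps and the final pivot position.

Lomuto partition with pivot = 17:

Initial array: [18, 5, 25, 18, 1, 30, 17]

arr[0]=18 > 17: no swap
arr[1]=5 <= 17: swap with position 0, array becomes [5, 18, 25, 18, 1, 30, 17]
arr[2]=25 > 17: no swap
arr[3]=18 > 17: no swap
arr[4]=1 <= 17: swap with position 1, array becomes [5, 1, 25, 18, 18, 30, 17]
arr[5]=30 > 17: no swap

Place pivot at position 2: [5, 1, 17, 18, 18, 30, 25]
Pivot position: 2

After partitioning with pivot 17, the array becomes [5, 1, 17, 18, 18, 30, 25]. The pivot is placed at index 2. All elements to the left of the pivot are <= 17, and all elements to the right are > 17.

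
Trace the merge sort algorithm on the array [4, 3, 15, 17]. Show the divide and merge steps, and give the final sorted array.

Merge sort trace:

Split: [4, 3, 15, 17] -> [4, 3] and [15, 17]
  Split: [4, 3] -> [4] and [3]
  Merge: [4] + [3] -> [3, 4]
  Split: [15, 17] -> [15] and [17]
  Merge: [15] + [17] -> [15, 17]
Merge: [3, 4] + [15, 17] -> [3, 4, 15, 17]

Final sorted array: [3, 4, 15, 17]

The merge sort proceeds by recursively splitting the array and merging sorted halves.
After all merges, the sorted array is [3, 4, 15, 17].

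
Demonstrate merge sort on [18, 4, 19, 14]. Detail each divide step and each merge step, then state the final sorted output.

Merge sort trace:

Split: [18, 4, 19, 14] -> [18, 4] and [19, 14]
  Split: [18, 4] -> [18] and [4]
  Merge: [18] + [4] -> [4, 18]
  Split: [19, 14] -> [19] and [14]
  Merge: [19] + [14] -> [14, 19]
Merge: [4, 18] + [14, 19] -> [4, 14, 18, 19]

Final sorted array: [4, 14, 18, 19]

The merge sort proceeds by recursively splitting the array and merging sorted halves.
After all merges, the sorted array is [4, 14, 18, 19].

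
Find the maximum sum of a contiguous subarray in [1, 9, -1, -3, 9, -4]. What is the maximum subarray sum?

Using Kadane's algorithm on [1, 9, -1, -3, 9, -4]:

Scanning through the array:
Position 1 (value 9): max_ending_here = 10, max_so_far = 10
Position 2 (value -1): max_ending_here = 9, max_so_far = 10
Position 3 (value -3): max_ending_here = 6, max_so_far = 10
Position 4 (value 9): max_ending_here = 15, max_so_far = 15
Position 5 (value -4): max_ending_here = 11, max_so_far = 15

Maximum subarray: [1, 9, -1, -3, 9]
Maximum sum: 15

The maximum subarray is [1, 9, -1, -3, 9] with sum 15. This subarray runs from index 0 to index 4.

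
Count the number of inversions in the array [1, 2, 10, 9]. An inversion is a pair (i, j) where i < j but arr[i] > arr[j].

Finding inversions in [1, 2, 10, 9]:

(2, 3): arr[2]=10 > arr[3]=9

Total inversions: 1

The array has 1 inversion(s): (2,3). Each pair (i,j) satisfies i < j and arr[i] > arr[j].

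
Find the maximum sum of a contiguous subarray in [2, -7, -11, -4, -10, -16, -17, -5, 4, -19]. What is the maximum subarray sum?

Using Kadane's algorithm on [2, -7, -11, -4, -10, -16, -17, -5, 4, -19]:

Scanning through the array:
Position 1 (value -7): max_ending_here = -5, max_so_far = 2
Position 2 (value -11): max_ending_here = -11, max_so_far = 2
Position 3 (value -4): max_ending_here = -4, max_so_far = 2
Position 4 (value -10): max_ending_here = -10, max_so_far = 2
Position 5 (value -16): max_ending_here = -16, max_so_far = 2
Position 6 (value -17): max_ending_here = -17, max_so_far = 2
Position 7 (value -5): max_ending_here = -5, max_so_far = 2
Position 8 (value 4): max_ending_here = 4, max_so_far = 4
Position 9 (value -19): max_ending_here = -15, max_so_far = 4

Maximum subarray: [4]
Maximum sum: 4

The maximum subarray is [4] with sum 4. This subarray runs from index 8 to index 8.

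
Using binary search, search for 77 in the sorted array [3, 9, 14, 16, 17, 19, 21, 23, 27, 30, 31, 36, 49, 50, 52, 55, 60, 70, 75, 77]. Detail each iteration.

Binary search for 77 in [3, 9, 14, 16, 17, 19, 21, 23, 27, 30, 31, 36, 49, 50, 52, 55, 60, 70, 75, 77]:

lo=0, hi=19, mid=9, arr[mid]=30 -> 30 < 77, search right half
lo=10, hi=19, mid=14, arr[mid]=52 -> 52 < 77, search right half
lo=15, hi=19, mid=17, arr[mid]=70 -> 70 < 77, search right half
lo=18, hi=19, mid=18, arr[mid]=75 -> 75 < 77, search right half
lo=19, hi=19, mid=19, arr[mid]=77 -> Found target at index 19!

Binary search finds 77 at index 19 after 5 comparisons. The search repeatedly halves the search space by comparing with the middle element.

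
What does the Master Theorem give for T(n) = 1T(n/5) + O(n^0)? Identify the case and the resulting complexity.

Master Theorem for T(n) = 1T(n/5) + O(n^0):

a = 1, b = 5, c = 0
log_b(a) = log_5(1) = 0.0000

Case 2: c = 0 = log_5(1) = 0.0000
T(n) = O(n^0 log n) = O(log n)

For T(n) = 1T(n/5) + O(n^0): log_5(1) = 0.0000. This is Case 2 of the Master Theorem (c = log_b(a), equal work at all levels), giving O(log n).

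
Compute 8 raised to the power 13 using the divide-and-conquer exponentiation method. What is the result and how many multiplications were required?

Computing 8^13 by squaring (build up from 8^1; each line after the first costs one multiplication):

8^1 = 8
8^2 = (8^1)^2 = 8^2 = 64
8^3 = 8 * 8^2 = 8 * 64 = 512
8^6 = (8^3)^2 = 512^2 = 262144
8^12 = (8^6)^2 = 262144^2 = 68719476736
8^13 = 8 * 8^12 = 8 * 68719476736 = 549755813888

Result: 549755813888
Multiplications needed: 5 (5 lines after 8^1)

8^13 = 549755813888. Using exponentiation by squaring, this requires 5 multiplications. The key idea: if the exponent is even, square the half-power; if odd, multiply by the base once.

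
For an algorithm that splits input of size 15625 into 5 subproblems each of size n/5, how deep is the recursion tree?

For divide and conquer with division factor 5:

Problem sizes at each level:
Level 0: 15625
Level 1: 3125
Level 2: 625
Level 3: 125
Level 4: 25
Level 5: 5
Level 6: 1

The root is level 0 and the size-1 base case is level 6 (the tree spans levels 0 through 6, i.e. 7 levels counting the root), so the depth is the number of divisions: log_5(15625) = 6

The recursion tree depth is log_5(15625) = 6. At each level, the problem size is divided by 5, so it takes 6 divisions to reduce to a base case of size 1. The algorithm makes 5 recursive calls at each level.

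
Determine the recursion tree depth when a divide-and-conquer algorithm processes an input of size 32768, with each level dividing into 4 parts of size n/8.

For divide and conquer with division factor 8:

Problem sizes at each level:
Level 0: 32768
Level 1: 4096
Level 2: 512
Level 3: 64
Level 4: 8
Level 5: 1

The root is level 0 and the size-1 base case is level 5 (the tree spans levels 0 through 5, i.e. 6 levels counting the root), so the depth is the number of divisions: log_8(32768) = 5

The recursion tree depth is log_8(32768) = 5. At each level, the problem size is divided by 8, so it takes 5 divisions to reduce to a base case of size 1. The algorithm makes 4 recursive calls at each level.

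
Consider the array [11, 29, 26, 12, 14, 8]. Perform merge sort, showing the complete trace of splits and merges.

Merge sort trace:

Split: [11, 29, 26, 12, 14, 8] -> [11, 29, 26] and [12, 14, 8]
  Split: [11, 29, 26] -> [11] and [29, 26]
    Split: [29, 26] -> [29] and [26]
    Merge: [29] + [26] -> [26, 29]
  Merge: [11] + [26, 29] -> [11, 26, 29]
  Split: [12, 14, 8] -> [12] and [14, 8]
    Split: [14, 8] -> [14] and [8]
    Merge: [14] + [8] -> [8, 14]
  Merge: [12] + [8, 14] -> [8, 12, 14]
Merge: [11, 26, 29] + [8, 12, 14] -> [8, 11, 12, 14, 26, 29]

Final sorted array: [8, 11, 12, 14, 26, 29]

The merge sort proceeds by recursively splitting the array and merging sorted halves.
After all merges, the sorted array is [8, 11, 12, 14, 26, 29].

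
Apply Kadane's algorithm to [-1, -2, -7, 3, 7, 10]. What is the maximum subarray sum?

Using Kadane's algorithm on [-1, -2, -7, 3, 7, 10]:

Scanning through the array:
Position 1 (value -2): max_ending_here = -2, max_so_far = -1
Position 2 (value -7): max_ending_here = -7, max_so_far = -1
Position 3 (value 3): max_ending_here = 3, max_so_far = 3
Position 4 (value 7): max_ending_here = 10, max_so_far = 10
Position 5 (value 10): max_ending_here = 20, max_so_far = 20

Maximum subarray: [3, 7, 10]
Maximum sum: 20

The maximum subarray is [3, 7, 10] with sum 20. This subarray runs from index 3 to index 5.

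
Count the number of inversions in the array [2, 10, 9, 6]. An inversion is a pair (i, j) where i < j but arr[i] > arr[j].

Finding inversions in [2, 10, 9, 6]:

(1, 2): arr[1]=10 > arr[2]=9
(1, 3): arr[1]=10 > arr[3]=6
(2, 3): arr[2]=9 > arr[3]=6

Total inversions: 3

The array has 3 inversion(s): (1,2), (1,3), (2,3). Each pair (i,j) satisfies i < j and arr[i] > arr[j].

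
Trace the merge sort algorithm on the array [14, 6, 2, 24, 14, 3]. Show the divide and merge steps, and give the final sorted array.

Merge sort trace:

Split: [14, 6, 2, 24, 14, 3] -> [14, 6, 2] and [24, 14, 3]
  Split: [14, 6, 2] -> [14] and [6, 2]
    Split: [6, 2] -> [6] and [2]
    Merge: [6] + [2] -> [2, 6]
  Merge: [14] + [2, 6] -> [2, 6, 14]
  Split: [24, 14, 3] -> [24] and [14, 3]
    Split: [14, 3] -> [14] and [3]
    Merge: [14] + [3] -> [3, 14]
  Merge: [24] + [3, 14] -> [3, 14, 24]
Merge: [2, 6, 14] + [3, 14, 24] -> [2, 3, 6, 14, 14, 24]

Final sorted array: [2, 3, 6, 14, 14, 24]

The merge sort proceeds by recursively splitting the array and merging sorted halves.
After all merges, the sorted array is [2, 3, 6, 14, 14, 24].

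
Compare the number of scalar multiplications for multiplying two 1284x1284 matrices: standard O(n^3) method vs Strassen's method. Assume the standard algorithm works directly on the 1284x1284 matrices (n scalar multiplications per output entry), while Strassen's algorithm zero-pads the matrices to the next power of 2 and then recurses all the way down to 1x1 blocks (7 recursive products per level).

Matrix multiplication for 1284x1284 matrices:

Strassen's algorithm requires power-of-2 dimensions. Pad 1284x1284 to 2048x2048 (next power of 2).

Standard algorithm: 1284^3 = 2116874304 multiplications
Strassen's algorithm: 7^(log2(2048)) = 7^11 = 1977326743 multiplications
Savings: 2116874304 - 1977326743 = 139547561 multiplications

Standard: 2116874304 multiplications (1284^3). Strassen: 1977326743 multiplications (7^11, after padding to 2048x2048). Strassen reduces 8 recursive multiplications to 7 at each level.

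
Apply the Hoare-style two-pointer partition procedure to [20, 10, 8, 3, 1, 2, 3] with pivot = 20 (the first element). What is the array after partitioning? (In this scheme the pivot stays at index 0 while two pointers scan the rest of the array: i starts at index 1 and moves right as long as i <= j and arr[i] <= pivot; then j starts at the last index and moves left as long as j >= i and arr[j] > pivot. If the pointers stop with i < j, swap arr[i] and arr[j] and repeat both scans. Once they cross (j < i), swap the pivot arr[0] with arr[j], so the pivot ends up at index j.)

Hoare-style two-pointer partition with pivot = 20:

Initial array: [20, 10, 8, 3, 1, 2, 3]

Pointers start at i = 1, j = 6.
i ends at 7, j ends at 6: the pointers have crossed (j < i), so scanning stops.

Swap pivot arr[0] with arr[6] to place pivot at position 6: [3, 10, 8, 3, 1, 2, 20]
Pivot position: 6

After partitioning with pivot 20, the array becomes [3, 10, 8, 3, 1, 2, 20]. The pivot is placed at index 6. All elements to the left of the pivot are <= 20, and all elements to the right are > 20.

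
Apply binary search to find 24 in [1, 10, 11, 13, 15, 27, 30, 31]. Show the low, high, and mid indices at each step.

Binary search for 24 in [1, 10, 11, 13, 15, 27, 30, 31]:

lo=0, hi=7, mid=3, arr[mid]=13 -> 13 < 24, search right half
lo=4, hi=7, mid=5, arr[mid]=27 -> 27 > 24, search left half
lo=4, hi=4, mid=4, arr[mid]=15 -> 15 < 24, search right half
lo=5 > hi=4, target 24 not found

Binary search determines that 24 is not in the array after 3 comparisons. The search space was exhausted without finding the target.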